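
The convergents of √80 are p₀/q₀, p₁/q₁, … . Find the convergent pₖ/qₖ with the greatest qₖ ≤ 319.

√80 = [8; 1, 16, …] (period length 2).
Convergents:
  p_0/q_0 = 8/1
  p_1/q_1 = 9/1
  p_2/q_2 = 152/17
  p_3/q_3 = 161/18
  p_4/q_4 = 2728/305
  p_5/q_5 = 2889/323
q_4 = 305 ≤ 319 < 323 = q_5, so the answer is 2728/305.

2728/305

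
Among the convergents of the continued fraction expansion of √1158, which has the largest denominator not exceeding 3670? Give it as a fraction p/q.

√1158 = [34; 34, 68, …] (period length 2).
Convergents:
  p_0/q_0 = 34/1
  p_1/q_1 = 1157/34
  p_2/q_2 = 78710/2313
  p_3/q_3 = 2677297/78676
q_2 = 2313 ≤ 3670 < 78676 = q_3, so the answer is 78710/2313.

78710/2313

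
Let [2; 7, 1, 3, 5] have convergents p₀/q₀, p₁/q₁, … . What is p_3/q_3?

Using pₖ = aₖpₖ₋₁ + pₖ₋₂, qₖ = aₖqₖ₋₁ + qₖ₋₂ (with p₋₁=1, p₋₂=0, q₋₁=0, q₋₂=1):
  k=0: a=2, p=2, q=1
  k=1: a=7, p=15, q=7
  k=2: a=1, p=17, q=8
  k=3: a=3, p=66, q=31

66/31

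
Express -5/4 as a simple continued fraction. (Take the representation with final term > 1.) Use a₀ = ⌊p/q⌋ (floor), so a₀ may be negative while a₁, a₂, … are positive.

-5 = -2·4 + 3
4 = 1·3 + 1
3 = 3·1 + 0  (stop)
So -5/4 = [-2; 1, 3].

[-2; 1, 3]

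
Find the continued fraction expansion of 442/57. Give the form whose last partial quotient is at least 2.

[7; 1, 3, 14]

442 = 7*57 + 43
57 = 1*43 + 14
43 = 3*14 + 1
14 = 14*1 + 0  (stop)
So 442/57 = [7; 1, 3, 14].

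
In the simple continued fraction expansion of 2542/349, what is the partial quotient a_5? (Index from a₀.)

2

2542 = 7·349 + 99   →  a_0 = 7
349 = 3·99 + 52   →  a_1 = 3
99 = 1·52 + 47   →  a_2 = 1
52 = 1·47 + 5   →  a_3 = 1
47 = 9·5 + 2   →  a_4 = 9
5 = 2·2 + 1   →  a_5 = 2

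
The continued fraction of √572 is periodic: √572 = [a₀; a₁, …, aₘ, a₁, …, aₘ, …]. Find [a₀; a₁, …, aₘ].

[23; 1, 10, 1, 46]

a₀ = ⌊√572⌋ = 23.
With m₀=0, d₀=1 and mₖ₊₁ = dₖaₖ − mₖ, dₖ₊₁ = (n − mₖ₊₁²)/dₖ, aₖ₊₁ = ⌊(a₀+mₖ₊₁)/dₖ₊₁⌋:
  k=1: m=23, d=43, a=1
  k=2: m=20, d=4, a=10
  k=3: m=20, d=43, a=1
  k=4: m=23, d=1, a=46
d=1 and a=2a₀=46 at k=4, so the next step gives (m, d) = (23, 43) again — its k=1 value — and the period has length 4.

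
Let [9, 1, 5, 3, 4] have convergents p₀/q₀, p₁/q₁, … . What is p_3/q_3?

187/19

Using pₖ = aₖpₖ₋₁ + pₖ₋₂, qₖ = aₖqₖ₋₁ + qₖ₋₂ (with p₋₁=1, p₋₂=0, q₋₁=0, q₋₂=1):
  k=0: a=9, p=9, q=1
  k=1: a=1, p=10, q=1
  k=2: a=5, p=59, q=6
  k=3: a=3, p=187, q=19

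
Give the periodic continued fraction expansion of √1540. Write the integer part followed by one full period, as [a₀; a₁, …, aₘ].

a₀ = ⌊√1540⌋ = 39.
With m₀=0, d₀=1 and mₖ₊₁ = dₖaₖ − mₖ, dₖ₊₁ = (n − mₖ₊₁²)/dₖ, aₖ₊₁ = ⌊(a₀+mₖ₊₁)/dₖ₊₁⌋:
  k=1: m=39, d=19, a=4
  k=2: m=37, d=9, a=8
  k=3: m=35, d=35, a=2
  k=4: m=35, d=9, a=8
  k=5: m=37, d=19, a=4
  k=6: m=39, d=1, a=78
d=1 and a=2a₀=78 at k=6, so the next step gives (m, d) = (39, 19) again — its k=1 value — and the period has length 6.

[39; 4, 8, 2, 8, 4, 78]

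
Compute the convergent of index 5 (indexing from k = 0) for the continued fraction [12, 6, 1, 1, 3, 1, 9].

Using pₖ = aₖpₖ₋₁ + pₖ₋₂, qₖ = aₖqₖ₋₁ + qₖ₋₂ (with p₋₁=1, p₋₂=0, q₋₁=0, q₋₂=1):
  k=0: a=12, p=12, q=1
  k=1: a=6, p=73, q=6
  k=2: a=1, p=85, q=7
  k=3: a=1, p=158, q=13
  k=4: a=3, p=559, q=46
  k=5: a=1, p=717, q=59

717/59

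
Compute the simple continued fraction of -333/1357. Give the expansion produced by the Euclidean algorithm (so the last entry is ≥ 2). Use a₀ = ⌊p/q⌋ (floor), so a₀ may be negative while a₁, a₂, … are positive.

-333 = -1·1357 + 1024
1357 = 1·1024 + 333
1024 = 3·333 + 25
333 = 13·25 + 8
25 = 3·8 + 1
8 = 8·1 + 0  (stop)
So -333/1357 = [-1; 1, 3, 13, 3, 8].

[-1; 1, 3, 13, 3, 8]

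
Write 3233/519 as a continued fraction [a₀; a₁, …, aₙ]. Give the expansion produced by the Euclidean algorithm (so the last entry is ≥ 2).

[6; 4, 2, 1, 3, 3, 3]

3233 = 6*519 + 119
519 = 4*119 + 43
119 = 2*43 + 33
43 = 1*33 + 10
33 = 3*10 + 3
10 = 3*3 + 1
3 = 3*1 + 0  (stop)
So 3233/519 = [6; 4, 2, 1, 3, 3, 3].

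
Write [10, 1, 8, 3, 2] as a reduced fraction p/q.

708/65

Using pₖ = aₖpₖ₋₁ + pₖ₋₂ and qₖ = aₖqₖ₋₁ + qₖ₋₂:
  k=0: a=10, p=10, q=1
  k=1: a=1, p=11, q=1
  k=2: a=8, p=98, q=9
  k=3: a=3, p=305, q=28
  k=4: a=2, p=708, q=65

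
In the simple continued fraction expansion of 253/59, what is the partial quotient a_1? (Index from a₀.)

253 = 4·59 + 17   →  a_0 = 4
59 = 3·17 + 8   →  a_1 = 3

3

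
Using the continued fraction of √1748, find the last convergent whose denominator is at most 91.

√1748 = [41; 1, 4, 4, 4, 1, 82, …] (period length 6).
Convergents:
  p_0/q_0 = 41/1
  p_1/q_1 = 42/1
  p_2/q_2 = 209/5
  p_3/q_3 = 878/21
  p_4/q_4 = 3721/89
  p_5/q_5 = 4599/110
q_4 = 89 ≤ 91 < 110 = q_5, so the answer is 3721/89.

3721/89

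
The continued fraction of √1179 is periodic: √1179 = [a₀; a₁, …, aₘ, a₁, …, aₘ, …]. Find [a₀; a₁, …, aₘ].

[34; 2, 1, 33, 1, 2, 68]

a₀ = ⌊√1179⌋ = 34.
With m₀=0, d₀=1 and mₖ₊₁ = dₖaₖ − mₖ, dₖ₊₁ = (n − mₖ₊₁²)/dₖ, aₖ₊₁ = ⌊(a₀+mₖ₊₁)/dₖ₊₁⌋:
  k=1: m=34, d=23, a=2
  k=2: m=12, d=45, a=1
  k=3: m=33, d=2, a=33
  k=4: m=33, d=45, a=1
  k=5: m=12, d=23, a=2
  k=6: m=34, d=1, a=68
d=1 and a=2a₀=68 at k=6, so the next step gives (m, d) = (34, 23) again — its k=1 value — and the period has length 6.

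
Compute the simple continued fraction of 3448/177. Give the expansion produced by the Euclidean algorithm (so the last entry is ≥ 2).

3448 = 19*177 + 85
177 = 2*85 + 7
85 = 12*7 + 1
7 = 7*1 + 0  (stop)
So 3448/177 = [19; 2, 12, 7].

[19; 2, 12, 7]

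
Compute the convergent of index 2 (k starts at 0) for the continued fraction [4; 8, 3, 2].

103/25

Using pₖ = aₖpₖ₋₁ + pₖ₋₂, qₖ = aₖqₖ₋₁ + qₖ₋₂ (with p₋₁=1, p₋₂=0, q₋₁=0, q₋₂=1):
  k=0: a=4, p=4, q=1
  k=1: a=8, p=33, q=8
  k=2: a=3, p=103, q=25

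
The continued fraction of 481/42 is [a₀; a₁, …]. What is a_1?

2

481 = 11·42 + 19   →  a_0 = 11
42 = 2·19 + 4   →  a_1 = 2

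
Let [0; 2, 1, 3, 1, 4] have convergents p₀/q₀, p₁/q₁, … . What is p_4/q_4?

Using pₖ = aₖpₖ₋₁ + pₖ₋₂, qₖ = aₖqₖ₋₁ + qₖ₋₂ (with p₋₁=1, p₋₂=0, q₋₁=0, q₋₂=1):
  k=0: a=0, p=0, q=1
  k=1: a=2, p=1, q=2
  k=2: a=1, p=1, q=3
  k=3: a=3, p=4, q=11
  k=4: a=1, p=5, q=14

5/14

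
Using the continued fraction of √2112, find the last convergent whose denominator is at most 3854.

97198/2115

√2112 = [45; 1, 21, 1, 90, …] (period length 4).
Convergents:
  p_0/q_0 = 45/1
  p_1/q_1 = 46/1
  p_2/q_2 = 1011/22
  p_3/q_3 = 1057/23
  p_4/q_4 = 96141/2092
  p_5/q_5 = 97198/2115
  p_6/q_6 = 2137299/46507
q_5 = 2115 ≤ 3854 < 46507 = q_6, so the answer is 97198/2115.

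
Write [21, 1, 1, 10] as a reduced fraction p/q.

452/21

Fold from the inside: start with 10/1.
  1 + 1/10 = 11/10
  1 + 10/11 = 21/11
  21 + 11/21 = 452/21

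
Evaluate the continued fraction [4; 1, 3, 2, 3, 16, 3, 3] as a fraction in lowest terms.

Using pₖ = aₖpₖ₋₁ + pₖ₋₂ and qₖ = aₖqₖ₋₁ + qₖ₋₂:
  k=0: a=4, p=4, q=1
  k=1: a=1, p=5, q=1
  k=2: a=3, p=19, q=4
  k=3: a=2, p=43, q=9
  k=4: a=3, p=148, q=31
  k=5: a=16, p=2411, q=505
  k=6: a=3, p=7381, q=1546
  k=7: a=3, p=24554, q=5143

24554/5143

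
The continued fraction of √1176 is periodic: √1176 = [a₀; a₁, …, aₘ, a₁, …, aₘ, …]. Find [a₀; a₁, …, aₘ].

[34; 3, 2, 2, 2, 3, 68]

a₀ = ⌊√1176⌋ = 34.
With m₀=0, d₀=1 and mₖ₊₁ = dₖaₖ − mₖ, dₖ₊₁ = (n − mₖ₊₁²)/dₖ, aₖ₊₁ = ⌊(a₀+mₖ₊₁)/dₖ₊₁⌋:
  k=1: m=34, d=20, a=3
  k=2: m=26, d=25, a=2
  k=3: m=24, d=24, a=2
  k=4: m=24, d=25, a=2
  k=5: m=26, d=20, a=3
  k=6: m=34, d=1, a=68
d=1 and a=2a₀=68 at k=6, so the next step gives (m, d) = (34, 20) again — its k=1 value — and the period has length 6.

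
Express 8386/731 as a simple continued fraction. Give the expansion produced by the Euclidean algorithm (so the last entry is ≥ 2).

[11; 2, 8, 2, 2, 2, 3]

8386 = 11×731 + 345
731 = 2×345 + 41
345 = 8×41 + 17
41 = 2×17 + 7
17 = 2×7 + 3
7 = 2×3 + 1
3 = 3×1 + 0  (stop)
So 8386/731 = [11; 2, 8, 2, 2, 2, 3].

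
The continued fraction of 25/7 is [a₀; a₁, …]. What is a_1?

1

25 = 3·7 + 4   →  a_0 = 3
7 = 1·4 + 3   →  a_1 = 1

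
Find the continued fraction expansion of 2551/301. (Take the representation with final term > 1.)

2551 = 8·301 + 143
301 = 2·143 + 15
143 = 9·15 + 8
15 = 1·8 + 7
8 = 1·7 + 1
7 = 7·1 + 0  (stop)
So 2551/301 = [8; 2, 9, 1, 1, 7].

[8; 2, 9, 1, 1, 7]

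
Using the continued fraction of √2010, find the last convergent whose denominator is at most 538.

23896/533

√2010 = [44; 1, 4, 1, 88, …] (period length 4).
Convergents:
  p_0/q_0 = 44/1
  p_1/q_1 = 45/1
  p_2/q_2 = 224/5
  p_3/q_3 = 269/6
  p_4/q_4 = 23896/533
  p_5/q_5 = 24165/539
q_4 = 533 ≤ 538 < 539 = q_5, so the answer is 23896/533.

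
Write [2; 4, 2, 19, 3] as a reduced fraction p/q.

Using pₖ = aₖpₖ₋₁ + pₖ₋₂ and qₖ = aₖqₖ₋₁ + qₖ₋₂:
  k=0: a=2, p=2, q=1
  k=1: a=4, p=9, q=4
  k=2: a=2, p=20, q=9
  k=3: a=19, p=389, q=175
  k=4: a=3, p=1187, q=534

1187/534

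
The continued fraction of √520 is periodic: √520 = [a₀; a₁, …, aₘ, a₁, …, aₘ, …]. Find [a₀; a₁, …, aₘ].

[22; 1, 4, 11, 4, 1, 44]

a₀ = ⌊√520⌋ = 22.
With m₀=0, d₀=1 and mₖ₊₁ = dₖaₖ − mₖ, dₖ₊₁ = (n − mₖ₊₁²)/dₖ, aₖ₊₁ = ⌊(a₀+mₖ₊₁)/dₖ₊₁⌋:
  k=1: m=22, d=36, a=1
  k=2: m=14, d=9, a=4
  k=3: m=22, d=4, a=11
  k=4: m=22, d=9, a=4
  k=5: m=14, d=36, a=1
  k=6: m=22, d=1, a=44
d=1 and a=2a₀=44 at k=6, so the next step gives (m, d) = (22, 36) again — its k=1 value — and the period has length 6.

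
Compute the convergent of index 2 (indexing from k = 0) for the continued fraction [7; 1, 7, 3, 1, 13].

Using pₖ = aₖpₖ₋₁ + pₖ₋₂, qₖ = aₖqₖ₋₁ + qₖ₋₂ (with p₋₁=1, p₋₂=0, q₋₁=0, q₋₂=1):
  k=0: a=7, p=7, q=1
  k=1: a=1, p=8, q=1
  k=2: a=7, p=63, q=8

63/8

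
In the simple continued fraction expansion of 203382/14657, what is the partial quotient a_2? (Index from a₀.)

203382 = 13·14657 + 12841   →  a_0 = 13
14657 = 1·12841 + 1816   →  a_1 = 1
12841 = 7·1816 + 129   →  a_2 = 7

7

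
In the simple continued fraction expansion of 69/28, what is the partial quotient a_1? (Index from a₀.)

69 = 2·28 + 13   →  a_0 = 2
28 = 2·13 + 2   →  a_1 = 2

2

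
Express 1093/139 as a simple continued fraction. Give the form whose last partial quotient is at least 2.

1093 = 7*139 + 120
139 = 1*120 + 19
120 = 6*19 + 6
19 = 3*6 + 1
6 = 6*1 + 0  (stop)
So 1093/139 = [7; 1, 6, 3, 6].

[7; 1, 6, 3, 6]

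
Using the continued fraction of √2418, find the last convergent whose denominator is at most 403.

11359/231

√2418 = [49; 5, 1, 3, 2, 3, 1, 5, 98, …] (period length 8).
Convergents:
  p_0/q_0 = 49/1
  p_1/q_1 = 246/5
  p_2/q_2 = 295/6
  p_3/q_3 = 1131/23
  p_4/q_4 = 2557/52
  p_5/q_5 = 8802/179
  p_6/q_6 = 11359/231
  p_7/q_7 = 65597/1334
q_6 = 231 ≤ 403 < 1334 = q_7, so the answer is 11359/231.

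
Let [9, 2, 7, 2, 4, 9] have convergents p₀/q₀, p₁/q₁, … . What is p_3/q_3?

303/32

Using pₖ = aₖpₖ₋₁ + pₖ₋₂, qₖ = aₖqₖ₋₁ + qₖ₋₂ (with p₋₁=1, p₋₂=0, q₋₁=0, q₋₂=1):
  k=0: a=9, p=9, q=1
  k=1: a=2, p=19, q=2
  k=2: a=7, p=142, q=15
  k=3: a=2, p=303, q=32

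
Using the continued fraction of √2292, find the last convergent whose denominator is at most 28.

√2292 = [47; 1, 6, 1, 94, …] (period length 4).
Convergents:
  p_0/q_0 = 47/1
  p_1/q_1 = 48/1
  p_2/q_2 = 335/7
  p_3/q_3 = 383/8
  p_4/q_4 = 36337/759
q_3 = 8 ≤ 28 < 759 = q_4, so the answer is 383/8.

383/8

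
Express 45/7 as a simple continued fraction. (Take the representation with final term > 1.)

45 = 6×7 + 3
7 = 2×3 + 1
3 = 3×1 + 0  (stop)
So 45/7 = [6; 2, 3].

[6; 2, 3]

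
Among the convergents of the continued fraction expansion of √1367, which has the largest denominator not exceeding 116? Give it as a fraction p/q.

√1367 = [36; 1, 35, 1, 72, …] (period length 4).
Convergents:
  p_0/q_0 = 36/1
  p_1/q_1 = 37/1
  p_2/q_2 = 1331/36
  p_3/q_3 = 1368/37
  p_4/q_4 = 99827/2700
q_3 = 37 ≤ 116 < 2700 = q_4, so the answer is 1368/37.

1368/37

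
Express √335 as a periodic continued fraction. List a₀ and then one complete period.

a₀ = ⌊√335⌋ = 18.
With m₀=0, d₀=1 and mₖ₊₁ = dₖaₖ − mₖ, dₖ₊₁ = (n − mₖ₊₁²)/dₖ, aₖ₊₁ = ⌊(a₀+mₖ₊₁)/dₖ₊₁⌋:
  k=1: m=18, d=11, a=3
  k=2: m=15, d=10, a=3
  k=3: m=15, d=11, a=3
  k=4: m=18, d=1, a=36
d=1 and a=2a₀=36 at k=4, so the next step gives (m, d) = (18, 11) again — its k=1 value — and the period has length 4.

[18; 3, 3, 3, 36]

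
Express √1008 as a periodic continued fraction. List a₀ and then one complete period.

[31; 1, 2, 1, 62]

a₀ = ⌊√1008⌋ = 31.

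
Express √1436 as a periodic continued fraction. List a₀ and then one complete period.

a₀ = ⌊√1436⌋ = 37.

[37; 1, 8, 2, 18, 2, 8, 1, 74]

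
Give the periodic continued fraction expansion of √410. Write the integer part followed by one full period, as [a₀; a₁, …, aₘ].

a₀ = ⌊√410⌋ = 20.
With m₀=0, d₀=1 and mₖ₊₁ = dₖaₖ − mₖ, dₖ₊₁ = (n − mₖ₊₁²)/dₖ, aₖ₊₁ = ⌊(a₀+mₖ₊₁)/dₖ₊₁⌋:
  k=1: m=20, d=10, a=4
  k=2: m=20, d=1, a=40
d=1 and a=2a₀=40 at k=2, so the next step gives (m, d) = (20, 10) again — its k=1 value — and the period has length 2.

[20; 4, 40]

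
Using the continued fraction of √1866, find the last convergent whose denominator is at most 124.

√1866 = [43; 5, 14, 5, 86, …] (period length 4).
Convergents:
  p_0/q_0 = 43/1
  p_1/q_1 = 216/5
  p_2/q_2 = 3067/71
  p_3/q_3 = 15551/360
q_2 = 71 ≤ 124 < 360 = q_3, so the answer is 3067/71.

3067/71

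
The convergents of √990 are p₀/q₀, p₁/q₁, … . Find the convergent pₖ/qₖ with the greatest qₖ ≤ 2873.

√990 = [31; 2, 6, 2, 62, …] (period length 4).
Convergents:
  p_0/q_0 = 31/1
  p_1/q_1 = 63/2
  p_2/q_2 = 409/13
  p_3/q_3 = 881/28
  p_4/q_4 = 55031/1749
  p_5/q_5 = 110943/3526
q_4 = 1749 ≤ 2873 < 3526 = q_5, so the answer is 55031/1749.

55031/1749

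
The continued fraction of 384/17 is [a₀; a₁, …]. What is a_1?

384 = 22·17 + 10   →  a_0 = 22
17 = 1·10 + 7   →  a_1 = 1

1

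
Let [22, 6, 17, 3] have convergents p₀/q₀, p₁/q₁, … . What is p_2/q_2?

Using pₖ = aₖpₖ₋₁ + pₖ₋₂, qₖ = aₖqₖ₋₁ + qₖ₋₂ (with p₋₁=1, p₋₂=0, q₋₁=0, q₋₂=1):
  k=0: a=22, p=22, q=1
  k=1: a=6, p=133, q=6
  k=2: a=17, p=2283, q=103

2283/103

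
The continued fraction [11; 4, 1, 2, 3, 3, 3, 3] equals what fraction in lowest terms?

Using pₖ = aₖpₖ₋₁ + pₖ₋₂ and qₖ = aₖqₖ₋₁ + qₖ₋₂:
  k=0: a=11, p=11, q=1
  k=1: a=4, p=45, q=4
  k=2: a=1, p=56, q=5
  k=3: a=2, p=157, q=14
  k=4: a=3, p=527, q=47
  k=5: a=3, p=1738, q=155
  k=6: a=3, p=5741, q=512
  k=7: a=3, p=18961, q=1691

18961/1691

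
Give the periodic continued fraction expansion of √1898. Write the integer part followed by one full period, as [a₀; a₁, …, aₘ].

a₀ = ⌊√1898⌋ = 43.

[43; 1, 1, 3, 3, 1, 1, 86]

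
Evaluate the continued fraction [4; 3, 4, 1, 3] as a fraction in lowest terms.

263/61

Using pₖ = aₖpₖ₋₁ + pₖ₋₂ and qₖ = aₖqₖ₋₁ + qₖ₋₂:
  k=0: a=4, p=4, q=1
  k=1: a=3, p=13, q=3
  k=2: a=4, p=56, q=13
  k=3: a=1, p=69, q=16
  k=4: a=3, p=263, q=61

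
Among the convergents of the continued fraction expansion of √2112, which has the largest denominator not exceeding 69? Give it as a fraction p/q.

1057/23

√2112 = [45; 1, 21, 1, 90, …] (period length 4).
Convergents:
  p_0/q_0 = 45/1
  p_1/q_1 = 46/1
  p_2/q_2 = 1011/22
  p_3/q_3 = 1057/23
  p_4/q_4 = 96141/2092
q_3 = 23 ≤ 69 < 2092 = q_4, so the answer is 1057/23.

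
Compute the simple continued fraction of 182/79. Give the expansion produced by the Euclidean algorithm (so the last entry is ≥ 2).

[2; 3, 3, 2, 3]

182 = 2·79 + 24
79 = 3·24 + 7
24 = 3·7 + 3
7 = 2·3 + 1
3 = 3·1 + 0  (stop)
So 182/79 = [2; 3, 3, 2, 3].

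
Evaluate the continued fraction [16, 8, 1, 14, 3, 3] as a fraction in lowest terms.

22025/1367

Using pₖ = aₖpₖ₋₁ + pₖ₋₂ and qₖ = aₖqₖ₋₁ + qₖ₋₂:
  k=0: a=16, p=16, q=1
  k=1: a=8, p=129, q=8
  k=2: a=1, p=145, q=9
  k=3: a=14, p=2159, q=134
  k=4: a=3, p=6622, q=411
  k=5: a=3, p=22025, q=1367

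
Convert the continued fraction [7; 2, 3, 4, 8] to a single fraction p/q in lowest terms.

1836/247

Fold from the inside: start with 8/1.
  4 + 1/8 = 33/8
  3 + 8/33 = 107/33
  2 + 33/107 = 247/107
  7 + 107/247 = 1836/247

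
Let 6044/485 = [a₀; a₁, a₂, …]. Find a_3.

6044 = 12·485 + 224   →  a_0 = 12
485 = 2·224 + 37   →  a_1 = 2
224 = 6·37 + 2   →  a_2 = 6
37 = 18·2 + 1   →  a_3 = 18

18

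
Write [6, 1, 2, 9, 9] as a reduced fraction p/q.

1703/255

Using pₖ = aₖpₖ₋₁ + pₖ₋₂ and qₖ = aₖqₖ₋₁ + qₖ₋₂:
  k=0: a=6, p=6, q=1
  k=1: a=1, p=7, q=1
  k=2: a=2, p=20, q=3
  k=3: a=9, p=187, q=28
  k=4: a=9, p=1703, q=255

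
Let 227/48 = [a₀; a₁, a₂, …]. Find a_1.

1

227 = 4·48 + 35   →  a_0 = 4
48 = 1·35 + 13   →  a_1 = 1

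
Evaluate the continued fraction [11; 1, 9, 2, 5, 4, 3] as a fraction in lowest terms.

18547/1558

Fold from the inside: start with 3/1.
  4 + 1/3 = 13/3
  5 + 3/13 = 68/13
  2 + 13/68 = 149/68
  9 + 68/149 = 1409/149
  1 + 149/1409 = 1558/1409
  11 + 1409/1558 = 18547/1558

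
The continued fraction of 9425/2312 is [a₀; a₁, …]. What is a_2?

16

9425 = 4·2312 + 177   →  a_0 = 4
2312 = 13·177 + 11   →  a_1 = 13
177 = 16·11 + 1   →  a_2 = 16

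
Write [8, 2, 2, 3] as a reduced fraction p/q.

143/17

Fold from the inside: start with 3/1.
  2 + 1/3 = 7/3
  2 + 3/7 = 17/7
  8 + 7/17 = 143/17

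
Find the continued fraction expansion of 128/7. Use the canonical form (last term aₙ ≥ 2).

128 = 18*7 + 2
7 = 3*2 + 1
2 = 2*1 + 0  (stop)
So 128/7 = [18; 3, 2].

[18; 3, 2]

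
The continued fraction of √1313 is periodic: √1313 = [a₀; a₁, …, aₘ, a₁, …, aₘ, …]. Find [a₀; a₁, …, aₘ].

[36; 4, 4, 72]

a₀ = ⌊√1313⌋ = 36.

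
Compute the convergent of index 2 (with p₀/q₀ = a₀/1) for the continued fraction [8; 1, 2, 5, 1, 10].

Using pₖ = aₖpₖ₋₁ + pₖ₋₂, qₖ = aₖqₖ₋₁ + qₖ₋₂ (with p₋₁=1, p₋₂=0, q₋₁=0, q₋₂=1):
  k=0: a=8, p=8, q=1
  k=1: a=1, p=9, q=1
  k=2: a=2, p=26, q=3

26/3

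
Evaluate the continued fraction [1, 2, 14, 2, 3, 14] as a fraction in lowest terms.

4429/2986

Fold from the inside: start with 14/1.
  3 + 1/14 = 43/14
  2 + 14/43 = 100/43
  14 + 43/100 = 1443/100
  2 + 100/1443 = 2986/1443
  1 + 1443/2986 = 4429/2986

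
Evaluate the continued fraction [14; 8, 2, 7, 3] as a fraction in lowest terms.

Fold from the inside: start with 3/1.
  7 + 1/3 = 22/3
  2 + 3/22 = 47/22
  8 + 22/47 = 398/47
  14 + 47/398 = 5619/398

5619/398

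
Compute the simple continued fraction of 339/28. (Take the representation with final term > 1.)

[12; 9, 3]

339 = 12×28 + 3
28 = 9×3 + 1
3 = 3×1 + 0  (stop)
So 339/28 = [12; 9, 3].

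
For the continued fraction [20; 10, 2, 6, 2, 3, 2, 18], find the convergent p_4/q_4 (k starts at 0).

Using pₖ = aₖpₖ₋₁ + pₖ₋₂, qₖ = aₖqₖ₋₁ + qₖ₋₂ (with p₋₁=1, p₋₂=0, q₋₁=0, q₋₂=1):
  k=0: a=20, p=20, q=1
  k=1: a=10, p=201, q=10
  k=2: a=2, p=422, q=21
  k=3: a=6, p=2733, q=136
  k=4: a=2, p=5888, q=293

5888/293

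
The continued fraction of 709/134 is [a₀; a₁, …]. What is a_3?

3

709 = 5·134 + 39   →  a_0 = 5
134 = 3·39 + 17   →  a_1 = 3
39 = 2·17 + 5   →  a_2 = 2
17 = 3·5 + 2   →  a_3 = 3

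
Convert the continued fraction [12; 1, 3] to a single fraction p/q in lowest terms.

Using pₖ = aₖpₖ₋₁ + pₖ₋₂ and qₖ = aₖqₖ₋₁ + qₖ₋₂:
  k=0: a=12, p=12, q=1
  k=1: a=1, p=13, q=1
  k=2: a=3, p=51, q=4

51/4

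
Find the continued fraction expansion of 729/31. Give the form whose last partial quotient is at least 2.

729 = 23×31 + 16
31 = 1×16 + 15
16 = 1×15 + 1
15 = 15×1 + 0  (stop)
So 729/31 = [23; 1, 1, 15].

[23; 1, 1, 15]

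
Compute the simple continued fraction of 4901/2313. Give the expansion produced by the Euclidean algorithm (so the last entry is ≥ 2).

4901 = 2×2313 + 275
2313 = 8×275 + 113
275 = 2×113 + 49
113 = 2×49 + 15
49 = 3×15 + 4
15 = 3×4 + 3
4 = 1×3 + 1
3 = 3×1 + 0  (stop)
So 4901/2313 = [2; 8, 2, 2, 3, 3, 1, 3].

[2; 8, 2, 2, 3, 3, 1, 3]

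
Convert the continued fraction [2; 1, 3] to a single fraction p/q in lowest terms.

11/4

Fold from the inside: start with 3/1.
  1 + 1/3 = 4/3
  2 + 3/4 = 11/4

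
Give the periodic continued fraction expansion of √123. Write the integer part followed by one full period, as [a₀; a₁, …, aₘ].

a₀ = ⌊√123⌋ = 11.
With m₀=0, d₀=1 and mₖ₊₁ = dₖaₖ − mₖ, dₖ₊₁ = (n − mₖ₊₁²)/dₖ, aₖ₊₁ = ⌊(a₀+mₖ₊₁)/dₖ₊₁⌋:
  k=1: m=11, d=2, a=11
  k=2: m=11, d=1, a=22
d=1 and a=2a₀=22 at k=2, so the next step gives (m, d) = (11, 2) again — its k=1 value — and the period has length 2.

[11; 11, 22]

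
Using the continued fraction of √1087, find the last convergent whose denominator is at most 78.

1088/33

√1087 = [32; 1, 31, 1, 64, …] (period length 4).
Convergents:
  p_0/q_0 = 32/1
  p_1/q_1 = 33/1
  p_2/q_2 = 1055/32
  p_3/q_3 = 1088/33
  p_4/q_4 = 70687/2144
q_3 = 33 ≤ 78 < 2144 = q_4, so the answer is 1088/33.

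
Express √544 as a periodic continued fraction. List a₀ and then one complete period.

[23; 3, 11, 3, 46]

a₀ = ⌊√544⌋ = 23.
With m₀=0, d₀=1 and mₖ₊₁ = dₖaₖ − mₖ, dₖ₊₁ = (n − mₖ₊₁²)/dₖ, aₖ₊₁ = ⌊(a₀+mₖ₊₁)/dₖ₊₁⌋:
  k=1: m=23, d=15, a=3
  k=2: m=22, d=4, a=11
  k=3: m=22, d=15, a=3
  k=4: m=23, d=1, a=46
d=1 and a=2a₀=46 at k=4, so the next step gives (m, d) = (23, 15) again — its k=1 value — and the period has length 4.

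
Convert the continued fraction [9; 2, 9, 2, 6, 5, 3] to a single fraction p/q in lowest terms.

40401/4264

Using pₖ = aₖpₖ₋₁ + pₖ₋₂ and qₖ = aₖqₖ₋₁ + qₖ₋₂:
  k=0: a=9, p=9, q=1
  k=1: a=2, p=19, q=2
  k=2: a=9, p=180, q=19
  k=3: a=2, p=379, q=40
  k=4: a=6, p=2454, q=259
  k=5: a=5, p=12649, q=1335
  k=6: a=3, p=40401, q=4264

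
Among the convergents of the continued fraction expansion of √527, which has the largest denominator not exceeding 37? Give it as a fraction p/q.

528/23

√527 = [22; 1, 21, 1, 44, …] (period length 4).
Convergents:
  p_0/q_0 = 22/1
  p_1/q_1 = 23/1
  p_2/q_2 = 505/22
  p_3/q_3 = 528/23
  p_4/q_4 = 23737/1034
q_3 = 23 ≤ 37 < 1034 = q_4, so the answer is 528/23.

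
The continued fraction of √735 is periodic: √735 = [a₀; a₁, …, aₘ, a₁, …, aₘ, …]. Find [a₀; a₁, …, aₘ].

[27; 9, 54]

a₀ = ⌊√735⌋ = 27.
With m₀=0, d₀=1 and mₖ₊₁ = dₖaₖ − mₖ, dₖ₊₁ = (n − mₖ₊₁²)/dₖ, aₖ₊₁ = ⌊(a₀+mₖ₊₁)/dₖ₊₁⌋:
  k=1: m=27, d=6, a=9
  k=2: m=27, d=1, a=54
d=1 and a=2a₀=54 at k=2, so the next step gives (m, d) = (27, 6) again — its k=1 value — and the period has length 2.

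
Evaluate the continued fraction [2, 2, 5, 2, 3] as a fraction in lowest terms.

Fold from the inside: start with 3/1.
  2 + 1/3 = 7/3
  5 + 3/7 = 38/7
  2 + 7/38 = 83/38
  2 + 38/83 = 204/83

204/83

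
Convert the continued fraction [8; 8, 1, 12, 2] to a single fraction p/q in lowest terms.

Using pₖ = aₖpₖ₋₁ + pₖ₋₂ and qₖ = aₖqₖ₋₁ + qₖ₋₂:
  k=0: a=8, p=8, q=1
  k=1: a=8, p=65, q=8
  k=2: a=1, p=73, q=9
  k=3: a=12, p=941, q=116
  k=4: a=2, p=1955, q=241

1955/241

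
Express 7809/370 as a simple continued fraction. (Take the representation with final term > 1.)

7809 = 21*370 + 39
370 = 9*39 + 19
39 = 2*19 + 1
19 = 19*1 + 0  (stop)
So 7809/370 = [21; 9, 2, 19].

[21; 9, 2, 19]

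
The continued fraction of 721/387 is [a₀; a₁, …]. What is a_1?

721 = 1·387 + 334   →  a_0 = 1
387 = 1·334 + 53   →  a_1 = 1

1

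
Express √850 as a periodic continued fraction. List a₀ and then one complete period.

[29; 6, 2, 6, 58]

a₀ = ⌊√850⌋ = 29.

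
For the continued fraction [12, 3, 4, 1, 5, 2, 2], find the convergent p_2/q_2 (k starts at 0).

160/13

Using pₖ = aₖpₖ₋₁ + pₖ₋₂, qₖ = aₖqₖ₋₁ + qₖ₋₂ (with p₋₁=1, p₋₂=0, q₋₁=0, q₋₂=1):
  k=0: a=12, p=12, q=1
  k=1: a=3, p=37, q=3
  k=2: a=4, p=160, q=13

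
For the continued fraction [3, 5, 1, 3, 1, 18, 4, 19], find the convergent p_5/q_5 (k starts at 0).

1729/545

Using pₖ = aₖpₖ₋₁ + pₖ₋₂, qₖ = aₖqₖ₋₁ + qₖ₋₂ (with p₋₁=1, p₋₂=0, q₋₁=0, q₋₂=1):
  k=0: a=3, p=3, q=1
  k=1: a=5, p=16, q=5
  k=2: a=1, p=19, q=6
  k=3: a=3, p=73, q=23
  k=4: a=1, p=92, q=29
  k=5: a=18, p=1729, q=545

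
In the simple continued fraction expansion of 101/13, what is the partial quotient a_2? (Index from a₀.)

101 = 7·13 + 10   →  a_0 = 7
13 = 1·10 + 3   →  a_1 = 1
10 = 3·3 + 1   →  a_2 = 3

3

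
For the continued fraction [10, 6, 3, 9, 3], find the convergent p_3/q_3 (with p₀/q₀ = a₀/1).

Using pₖ = aₖpₖ₋₁ + pₖ₋₂, qₖ = aₖqₖ₋₁ + qₖ₋₂ (with p₋₁=1, p₋₂=0, q₋₁=0, q₋₂=1):
  k=0: a=10, p=10, q=1
  k=1: a=6, p=61, q=6
  k=2: a=3, p=193, q=19
  k=3: a=9, p=1798, q=177

1798/177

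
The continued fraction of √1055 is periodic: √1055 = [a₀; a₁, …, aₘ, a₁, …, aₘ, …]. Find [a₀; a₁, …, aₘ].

a₀ = ⌊√1055⌋ = 32.

[32; 2, 12, 2, 64]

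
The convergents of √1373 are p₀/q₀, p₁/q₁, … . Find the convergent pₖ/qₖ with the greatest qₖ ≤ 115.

√1373 = [37; 18, 1, 1, 18, 74, …] (period length 5).
Convergents:
  p_0/q_0 = 37/1
  p_1/q_1 = 667/18
  p_2/q_2 = 704/19
  p_3/q_3 = 1371/37
  p_4/q_4 = 25382/685
q_3 = 37 ≤ 115 < 685 = q_4, so the answer is 1371/37.

1371/37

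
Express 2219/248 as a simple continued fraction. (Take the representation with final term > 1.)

2219 = 8×248 + 235
248 = 1×235 + 13
235 = 18×13 + 1
13 = 13×1 + 0  (stop)
So 2219/248 = [8; 1, 18, 13].

[8; 1, 18, 13]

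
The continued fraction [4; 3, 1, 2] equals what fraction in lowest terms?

Fold from the inside: start with 2/1.
  1 + 1/2 = 3/2
  3 + 2/3 = 11/3
  4 + 3/11 = 47/11

47/11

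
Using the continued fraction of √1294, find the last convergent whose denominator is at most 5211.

√1294 = [35; 1, 34, 1, 70, …] (period length 4).
Convergents:
  p_0/q_0 = 35/1
  p_1/q_1 = 36/1
  p_2/q_2 = 1259/35
  p_3/q_3 = 1295/36
  p_4/q_4 = 91909/2555
  p_5/q_5 = 93204/2591
  p_6/q_6 = 3260845/90649
q_5 = 2591 ≤ 5211 < 90649 = q_6, so the answer is 93204/2591.

93204/2591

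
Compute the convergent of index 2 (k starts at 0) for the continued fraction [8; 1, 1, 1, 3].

17/2

Using pₖ = aₖpₖ₋₁ + pₖ₋₂, qₖ = aₖqₖ₋₁ + qₖ₋₂ (with p₋₁=1, p₋₂=0, q₋₁=0, q₋₂=1):
  k=0: a=8, p=8, q=1
  k=1: a=1, p=9, q=1
  k=2: a=1, p=17, q=2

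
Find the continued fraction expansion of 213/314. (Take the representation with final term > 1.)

213 = 0·314 + 213
314 = 1·213 + 101
213 = 2·101 + 11
101 = 9·11 + 2
11 = 5·2 + 1
2 = 2·1 + 0  (stop)
So 213/314 = [0; 1, 2, 9, 5, 2].

[0; 1, 2, 9, 5, 2]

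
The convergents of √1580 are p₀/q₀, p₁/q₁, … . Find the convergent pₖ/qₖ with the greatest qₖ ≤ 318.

√1580 = [39; 1, 2, 1, 78, …] (period length 4).
Convergents:
  p_0/q_0 = 39/1
  p_1/q_1 = 40/1
  p_2/q_2 = 119/3
  p_3/q_3 = 159/4
  p_4/q_4 = 12521/315
  p_5/q_5 = 12680/319
q_4 = 315 ≤ 318 < 319 = q_5, so the answer is 12521/315.

12521/315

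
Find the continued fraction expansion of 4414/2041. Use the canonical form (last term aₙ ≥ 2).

4414 = 2*2041 + 332
2041 = 6*332 + 49
332 = 6*49 + 38
49 = 1*38 + 11
38 = 3*11 + 5
11 = 2*5 + 1
5 = 5*1 + 0  (stop)
So 4414/2041 = [2; 6, 6, 1, 3, 2, 5].

[2; 6, 6, 1, 3, 2, 5]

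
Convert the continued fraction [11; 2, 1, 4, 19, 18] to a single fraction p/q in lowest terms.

Using pₖ = aₖpₖ₋₁ + pₖ₋₂ and qₖ = aₖqₖ₋₁ + qₖ₋₂:
  k=0: a=11, p=11, q=1
  k=1: a=2, p=23, q=2
  k=2: a=1, p=34, q=3
  k=3: a=4, p=159, q=14
  k=4: a=19, p=3055, q=269
  k=5: a=18, p=55149, q=4856

55149/4856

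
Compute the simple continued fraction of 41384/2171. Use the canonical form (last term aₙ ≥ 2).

[19; 16, 12, 3, 1, 2]

41384 = 19·2171 + 135
2171 = 16·135 + 11
135 = 12·11 + 3
11 = 3·3 + 2
3 = 1·2 + 1
2 = 2·1 + 0  (stop)
So 41384/2171 = [19; 16, 12, 3, 1, 2].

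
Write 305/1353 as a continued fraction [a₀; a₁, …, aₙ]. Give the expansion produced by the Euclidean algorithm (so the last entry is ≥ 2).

305 = 0·1353 + 305
1353 = 4·305 + 133
305 = 2·133 + 39
133 = 3·39 + 16
39 = 2·16 + 7
16 = 2·7 + 2
7 = 3·2 + 1
2 = 2·1 + 0  (stop)
So 305/1353 = [0; 4, 2, 3, 2, 2, 3, 2].

[0; 4, 2, 3, 2, 2, 3, 2]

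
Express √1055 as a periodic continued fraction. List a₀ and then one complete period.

a₀ = ⌊√1055⌋ = 32.

[32; 2, 12, 2, 64]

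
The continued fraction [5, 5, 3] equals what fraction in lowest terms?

83/16

Fold from the inside: start with 3/1.
  5 + 1/3 = 16/3
  5 + 3/16 = 83/16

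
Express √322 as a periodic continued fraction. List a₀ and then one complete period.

[17; 1, 16, 1, 34]

a₀ = ⌊√322⌋ = 17.
With m₀=0, d₀=1 and mₖ₊₁ = dₖaₖ − mₖ, dₖ₊₁ = (n − mₖ₊₁²)/dₖ, aₖ₊₁ = ⌊(a₀+mₖ₊₁)/dₖ₊₁⌋:
  k=1: m=17, d=33, a=1
  k=2: m=16, d=2, a=16
  k=3: m=16, d=33, a=1
  k=4: m=17, d=1, a=34
d=1 and a=2a₀=34 at k=4, so the next step gives (m, d) = (17, 33) again — its k=1 value — and the period has length 4.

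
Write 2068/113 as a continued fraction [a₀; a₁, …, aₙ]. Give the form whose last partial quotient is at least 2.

2068 = 18*113 + 34
113 = 3*34 + 11
34 = 3*11 + 1
11 = 11*1 + 0  (stop)
So 2068/113 = [18; 3, 3, 11].

[18; 3, 3, 11]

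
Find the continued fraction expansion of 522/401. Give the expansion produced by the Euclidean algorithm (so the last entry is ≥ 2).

[1; 3, 3, 5, 2, 3]

522 = 1×401 + 121
401 = 3×121 + 38
121 = 3×38 + 7
38 = 5×7 + 3
7 = 2×3 + 1
3 = 3×1 + 0  (stop)
So 522/401 = [1; 3, 3, 5, 2, 3].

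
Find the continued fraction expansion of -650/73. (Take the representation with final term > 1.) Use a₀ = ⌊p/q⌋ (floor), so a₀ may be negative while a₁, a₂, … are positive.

-650 = -9*73 + 7
73 = 10*7 + 3
7 = 2*3 + 1
3 = 3*1 + 0  (stop)
So -650/73 = [-9; 10, 2, 3].

[-9; 10, 2, 3]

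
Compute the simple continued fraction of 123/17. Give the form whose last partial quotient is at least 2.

123 = 7×17 + 4
17 = 4×4 + 1
4 = 4×1 + 0  (stop)
So 123/17 = [7; 4, 4].

[7; 4, 4]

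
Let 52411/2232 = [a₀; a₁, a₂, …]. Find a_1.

52411 = 23·2232 + 1075   →  a_0 = 23
2232 = 2·1075 + 82   →  a_1 = 2

2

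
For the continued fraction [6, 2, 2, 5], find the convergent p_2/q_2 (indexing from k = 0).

Using pₖ = aₖpₖ₋₁ + pₖ₋₂, qₖ = aₖqₖ₋₁ + qₖ₋₂ (with p₋₁=1, p₋₂=0, q₋₁=0, q₋₂=1):
  k=0: a=6, p=6, q=1
  k=1: a=2, p=13, q=2
  k=2: a=2, p=32, q=5

32/5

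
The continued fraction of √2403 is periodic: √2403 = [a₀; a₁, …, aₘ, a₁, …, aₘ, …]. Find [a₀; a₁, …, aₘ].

[49; 49, 98]

a₀ = ⌊√2403⌋ = 49.
With m₀=0, d₀=1 and mₖ₊₁ = dₖaₖ − mₖ, dₖ₊₁ = (n − mₖ₊₁²)/dₖ, aₖ₊₁ = ⌊(a₀+mₖ₊₁)/dₖ₊₁⌋:
  k=1: m=49, d=2, a=49
  k=2: m=49, d=1, a=98
d=1 and a=2a₀=98 at k=2, so the next step gives (m, d) = (49, 2) again — its k=1 value — and the period has length 2.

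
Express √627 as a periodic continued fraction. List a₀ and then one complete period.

a₀ = ⌊√627⌋ = 25.
With m₀=0, d₀=1 and mₖ₊₁ = dₖaₖ − mₖ, dₖ₊₁ = (n − mₖ₊₁²)/dₖ, aₖ₊₁ = ⌊(a₀+mₖ₊₁)/dₖ₊₁⌋:
  k=1: m=25, d=2, a=25
  k=2: m=25, d=1, a=50
d=1 and a=2a₀=50 at k=2, so the next step gives (m, d) = (25, 2) again — its k=1 value — and the period has length 2.

[25; 25, 50]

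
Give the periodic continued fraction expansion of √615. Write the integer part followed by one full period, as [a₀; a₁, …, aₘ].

[24; 1, 3, 1, 48]

a₀ = ⌊√615⌋ = 24.
With m₀=0, d₀=1 and mₖ₊₁ = dₖaₖ − mₖ, dₖ₊₁ = (n − mₖ₊₁²)/dₖ, aₖ₊₁ = ⌊(a₀+mₖ₊₁)/dₖ₊₁⌋:
  k=1: m=24, d=39, a=1
  k=2: m=15, d=10, a=3
  k=3: m=15, d=39, a=1
  k=4: m=24, d=1, a=48
d=1 and a=2a₀=48 at k=4, so the next step gives (m, d) = (24, 39) again — its k=1 value — and the period has length 4.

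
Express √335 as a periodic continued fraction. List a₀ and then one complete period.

a₀ = ⌊√335⌋ = 18.
With m₀=0, d₀=1 and mₖ₊₁ = dₖaₖ − mₖ, dₖ₊₁ = (n − mₖ₊₁²)/dₖ, aₖ₊₁ = ⌊(a₀+mₖ₊₁)/dₖ₊₁⌋:
  k=1: m=18, d=11, a=3
  k=2: m=15, d=10, a=3
  k=3: m=15, d=11, a=3
  k=4: m=18, d=1, a=36
d=1 and a=2a₀=36 at k=4, so the next step gives (m, d) = (18, 11) again — its k=1 value — and the period has length 4.

[18; 3, 3, 3, 36]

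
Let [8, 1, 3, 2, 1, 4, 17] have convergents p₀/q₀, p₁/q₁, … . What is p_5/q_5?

Using pₖ = aₖpₖ₋₁ + pₖ₋₂, qₖ = aₖqₖ₋₁ + qₖ₋₂ (with p₋₁=1, p₋₂=0, q₋₁=0, q₋₂=1):
  k=0: a=8, p=8, q=1
  k=1: a=1, p=9, q=1
  k=2: a=3, p=35, q=4
  k=3: a=2, p=79, q=9
  k=4: a=1, p=114, q=13
  k=5: a=4, p=535, q=61

535/61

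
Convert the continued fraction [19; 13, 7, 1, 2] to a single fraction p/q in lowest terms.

Fold from the inside: start with 2/1.
  1 + 1/2 = 3/2
  7 + 2/3 = 23/3
  13 + 3/23 = 302/23
  19 + 23/302 = 5761/302

5761/302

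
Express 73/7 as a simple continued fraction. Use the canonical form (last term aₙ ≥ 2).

[10; 2, 3]

73 = 10×7 + 3
7 = 2×3 + 1
3 = 3×1 + 0  (stop)
So 73/7 = [10; 2, 3].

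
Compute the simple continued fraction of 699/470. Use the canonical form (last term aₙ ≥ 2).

699 = 1·470 + 229
470 = 2·229 + 12
229 = 19·12 + 1
12 = 12·1 + 0  (stop)
So 699/470 = [1; 2, 19, 12].

[1; 2, 19, 12]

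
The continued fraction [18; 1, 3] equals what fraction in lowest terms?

Using pₖ = aₖpₖ₋₁ + pₖ₋₂ and qₖ = aₖqₖ₋₁ + qₖ₋₂:
  k=0: a=18, p=18, q=1
  k=1: a=1, p=19, q=1
  k=2: a=3, p=75, q=4

75/4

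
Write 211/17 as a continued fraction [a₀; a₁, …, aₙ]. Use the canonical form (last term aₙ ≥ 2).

211 = 12*17 + 7
17 = 2*7 + 3
7 = 2*3 + 1
3 = 3*1 + 0  (stop)
So 211/17 = [12; 2, 2, 3].

[12; 2, 2, 3]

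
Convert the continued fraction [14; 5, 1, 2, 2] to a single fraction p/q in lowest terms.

Fold from the inside: start with 2/1.
  2 + 1/2 = 5/2
  1 + 2/5 = 7/5
  5 + 5/7 = 40/7
  14 + 7/40 = 567/40

567/40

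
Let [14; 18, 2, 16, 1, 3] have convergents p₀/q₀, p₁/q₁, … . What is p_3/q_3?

Using pₖ = aₖpₖ₋₁ + pₖ₋₂, qₖ = aₖqₖ₋₁ + qₖ₋₂ (with p₋₁=1, p₋₂=0, q₋₁=0, q₋₂=1):
  k=0: a=14, p=14, q=1
  k=1: a=18, p=253, q=18
  k=2: a=2, p=520, q=37
  k=3: a=16, p=8573, q=610

8573/610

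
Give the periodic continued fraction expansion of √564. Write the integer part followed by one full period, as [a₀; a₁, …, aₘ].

a₀ = ⌊√564⌋ = 23.
With m₀=0, d₀=1 and mₖ₊₁ = dₖaₖ − mₖ, dₖ₊₁ = (n − mₖ₊₁²)/dₖ, aₖ₊₁ = ⌊(a₀+mₖ₊₁)/dₖ₊₁⌋:
  k=1: m=23, d=35, a=1
  k=2: m=12, d=12, a=2
  k=3: m=12, d=35, a=1
  k=4: m=23, d=1, a=46
d=1 and a=2a₀=46 at k=4, so the next step gives (m, d) = (23, 35) again — its k=1 value — and the period has length 4.

[23; 1, 2, 1, 46]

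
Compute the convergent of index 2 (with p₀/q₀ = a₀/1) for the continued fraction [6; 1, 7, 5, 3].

Using pₖ = aₖpₖ₋₁ + pₖ₋₂, qₖ = aₖqₖ₋₁ + qₖ₋₂ (with p₋₁=1, p₋₂=0, q₋₁=0, q₋₂=1):
  k=0: a=6, p=6, q=1
  k=1: a=1, p=7, q=1
  k=2: a=7, p=55, q=8

55/8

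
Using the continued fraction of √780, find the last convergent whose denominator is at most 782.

√780 = [27; 1, 12, 1, 54, …] (period length 4).
Convergents:
  p_0/q_0 = 27/1
  p_1/q_1 = 28/1
  p_2/q_2 = 363/13
  p_3/q_3 = 391/14
  p_4/q_4 = 21477/769
  p_5/q_5 = 21868/783
q_4 = 769 ≤ 782 < 783 = q_5, so the answer is 21477/769.

21477/769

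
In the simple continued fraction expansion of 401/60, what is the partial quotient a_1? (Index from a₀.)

401 = 6·60 + 41   →  a_0 = 6
60 = 1·41 + 19   →  a_1 = 1

1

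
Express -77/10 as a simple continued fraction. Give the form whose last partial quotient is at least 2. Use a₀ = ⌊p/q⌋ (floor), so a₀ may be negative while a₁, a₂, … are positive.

[-8; 3, 3]

-77 = -8*10 + 3
10 = 3*3 + 1
3 = 3*1 + 0  (stop)
So -77/10 = [-8; 3, 3].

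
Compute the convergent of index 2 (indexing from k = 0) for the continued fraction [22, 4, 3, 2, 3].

Using pₖ = aₖpₖ₋₁ + pₖ₋₂, qₖ = aₖqₖ₋₁ + qₖ₋₂ (with p₋₁=1, p₋₂=0, q₋₁=0, q₋₂=1):
  k=0: a=22, p=22, q=1
  k=1: a=4, p=89, q=4
  k=2: a=3, p=289, q=13

289/13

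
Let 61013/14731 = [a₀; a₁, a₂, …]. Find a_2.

61013 = 4·14731 + 2089   →  a_0 = 4
14731 = 7·2089 + 108   →  a_1 = 7
2089 = 19·108 + 37   →  a_2 = 19

19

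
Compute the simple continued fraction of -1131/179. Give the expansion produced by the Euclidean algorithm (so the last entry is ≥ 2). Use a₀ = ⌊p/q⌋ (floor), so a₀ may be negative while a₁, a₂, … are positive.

-1131 = -7×179 + 122
179 = 1×122 + 57
122 = 2×57 + 8
57 = 7×8 + 1
8 = 8×1 + 0  (stop)
So -1131/179 = [-7; 1, 2, 7, 8].

[-7; 1, 2, 7, 8]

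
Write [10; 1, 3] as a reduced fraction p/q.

Fold from the inside: start with 3/1.
  1 + 1/3 = 4/3
  10 + 3/4 = 43/4

43/4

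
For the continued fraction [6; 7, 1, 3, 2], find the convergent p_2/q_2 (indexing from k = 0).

Using pₖ = aₖpₖ₋₁ + pₖ₋₂, qₖ = aₖqₖ₋₁ + qₖ₋₂ (with p₋₁=1, p₋₂=0, q₋₁=0, q₋₂=1):
  k=0: a=6, p=6, q=1
  k=1: a=7, p=43, q=7
  k=2: a=1, p=49, q=8

49/8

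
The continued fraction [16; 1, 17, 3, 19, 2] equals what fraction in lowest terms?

Using pₖ = aₖpₖ₋₁ + pₖ₋₂ and qₖ = aₖqₖ₋₁ + qₖ₋₂:
  k=0: a=16, p=16, q=1
  k=1: a=1, p=17, q=1
  k=2: a=17, p=305, q=18
  k=3: a=3, p=932, q=55
  k=4: a=19, p=18013, q=1063
  k=5: a=2, p=36958, q=2181

36958/2181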